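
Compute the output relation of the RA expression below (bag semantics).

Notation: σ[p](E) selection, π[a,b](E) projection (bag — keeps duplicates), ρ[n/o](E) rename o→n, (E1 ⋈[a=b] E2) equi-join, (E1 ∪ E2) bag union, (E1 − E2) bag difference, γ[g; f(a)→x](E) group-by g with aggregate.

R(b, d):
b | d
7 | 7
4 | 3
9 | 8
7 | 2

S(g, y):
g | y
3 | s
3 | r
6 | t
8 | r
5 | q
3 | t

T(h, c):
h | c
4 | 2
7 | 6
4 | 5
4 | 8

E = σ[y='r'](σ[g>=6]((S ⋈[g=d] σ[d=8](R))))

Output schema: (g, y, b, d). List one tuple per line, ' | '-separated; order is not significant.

Subexpression sizes:
  S → 6
  R → 4
  σ[d=8](R) → 1
  (S ⋈[g=d] σ[d=8](R)) → 1
  σ[g>=6]((S ⋈[g=d] σ[d=8](R))) → 1
  σ[y='r'](σ[g>=6]((S ⋈[g=d] σ[d=8](R)))) → 1

== RESULT ==
g | y | b | d
8 | r | 9 | 8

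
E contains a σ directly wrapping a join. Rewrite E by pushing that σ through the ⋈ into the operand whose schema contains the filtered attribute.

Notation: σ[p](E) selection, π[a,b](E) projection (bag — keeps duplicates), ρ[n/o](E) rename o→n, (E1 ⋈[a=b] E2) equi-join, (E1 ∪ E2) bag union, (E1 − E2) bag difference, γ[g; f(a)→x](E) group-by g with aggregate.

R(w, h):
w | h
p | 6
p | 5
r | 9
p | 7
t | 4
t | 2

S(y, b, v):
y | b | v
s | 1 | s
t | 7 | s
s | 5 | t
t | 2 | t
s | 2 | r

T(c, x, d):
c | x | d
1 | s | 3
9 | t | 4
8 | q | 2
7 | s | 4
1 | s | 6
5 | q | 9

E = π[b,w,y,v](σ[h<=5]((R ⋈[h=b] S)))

σ filters on h, owned by the left side.
E' = π[b,w,y,v]((σ[h<=5](R) ⋈[h=b] S))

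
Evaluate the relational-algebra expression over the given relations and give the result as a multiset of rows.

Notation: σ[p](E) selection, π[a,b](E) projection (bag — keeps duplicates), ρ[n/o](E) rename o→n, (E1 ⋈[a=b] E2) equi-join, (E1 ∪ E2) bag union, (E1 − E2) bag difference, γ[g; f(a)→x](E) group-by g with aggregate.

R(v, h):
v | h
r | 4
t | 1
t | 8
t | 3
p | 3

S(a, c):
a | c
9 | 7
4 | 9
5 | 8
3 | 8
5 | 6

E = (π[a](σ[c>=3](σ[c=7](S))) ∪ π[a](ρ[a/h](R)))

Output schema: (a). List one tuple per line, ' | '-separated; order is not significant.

Subexpression sizes:
  S → 5
  σ[c=7](S) → 1
  σ[c>=3](σ[c=7](S)) → 1
  π[a](σ[c>=3](σ[c=7](S))) → 1
  R → 5
  ρ[a/h](R) → 5
  π[a](ρ[a/h](R)) → 5
  (π[a](σ[c>=3](σ[c=7](S))) ∪ π[a](ρ[a/h](R))) → 6

== RESULT ==
a
1
3
3
4
8
9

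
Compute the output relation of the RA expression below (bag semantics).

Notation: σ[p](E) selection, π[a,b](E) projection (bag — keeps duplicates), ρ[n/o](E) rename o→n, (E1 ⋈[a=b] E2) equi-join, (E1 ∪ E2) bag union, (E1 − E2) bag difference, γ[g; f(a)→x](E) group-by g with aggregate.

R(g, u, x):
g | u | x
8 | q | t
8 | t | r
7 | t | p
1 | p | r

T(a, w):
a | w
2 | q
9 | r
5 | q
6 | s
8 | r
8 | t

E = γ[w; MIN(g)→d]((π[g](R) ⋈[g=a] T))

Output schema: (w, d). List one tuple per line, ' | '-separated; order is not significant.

Row counts bottom-up:
  R → 4
  π[g](R) → 4
  T → 6
  (π[g](R) ⋈[g=a] T) → 4
  γ[w; MIN(g)→d]((π[g](R) ⋈[g=a] T)) → 2

== RESULT ==
w | d
r | 8
t | 8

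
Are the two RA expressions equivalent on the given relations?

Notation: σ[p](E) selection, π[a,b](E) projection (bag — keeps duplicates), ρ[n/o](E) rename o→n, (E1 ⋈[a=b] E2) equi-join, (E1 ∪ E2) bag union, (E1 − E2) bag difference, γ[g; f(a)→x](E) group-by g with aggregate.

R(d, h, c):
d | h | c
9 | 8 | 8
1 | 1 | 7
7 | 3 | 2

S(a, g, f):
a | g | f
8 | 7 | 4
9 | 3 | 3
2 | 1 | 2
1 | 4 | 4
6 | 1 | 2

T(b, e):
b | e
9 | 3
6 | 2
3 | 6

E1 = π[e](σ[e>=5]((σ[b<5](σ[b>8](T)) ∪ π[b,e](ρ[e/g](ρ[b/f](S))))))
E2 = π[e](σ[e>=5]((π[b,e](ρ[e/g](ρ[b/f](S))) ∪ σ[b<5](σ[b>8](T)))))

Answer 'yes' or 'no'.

E1 subexpression sizes:
  T → 3
  σ[b>8](T) → 1
  σ[b<5](σ[b>8](T)) → 0
  S → 5
  ρ[b/f](S) → 5
  ρ[e/g](ρ[b/f](S)) → 5
  π[b,e](ρ[e/g](ρ[b/f](S))) → 5
  (σ[b<5](σ[b>8](T)) ∪ π[b,e](ρ[e/g](ρ[b/f](S)))) → 5
  σ[e>=5]((σ[b<5](σ[b>8](T)) ∪ π[b,e](ρ[e/g](ρ[b/f](S))))) → 1
  π[e](σ[e>=5]((σ[b<5](σ[b>8](T)) ∪ π[b,e](ρ[e/g](ρ[b/f](S)))))) → 1
E2 subexpression sizes:
  S → 5
  ρ[b/f](S) → 5
  ρ[e/g](ρ[b/f](S)) → 5
  π[b,e](ρ[e/g](ρ[b/f](S))) → 5
  T → 3
  σ[b>8](T) → 1
  σ[b<5](σ[b>8](T)) → 0
  (π[b,e](ρ[e/g](ρ[b/f](S))) ∪ σ[b<5](σ[b>8](T))) → 5
  σ[e>=5]((π[b,e](ρ[e/g](ρ[b/f](S))) ∪ σ[b<5](σ[b>8](T)))) → 1
  π[e](σ[e>=5]((π[b,e](ρ[e/g](ρ[b/f](S))) ∪ σ[b<5](σ[b>8](T))))) → 1

E1 and E2 produce the same multiset:
e
7

yes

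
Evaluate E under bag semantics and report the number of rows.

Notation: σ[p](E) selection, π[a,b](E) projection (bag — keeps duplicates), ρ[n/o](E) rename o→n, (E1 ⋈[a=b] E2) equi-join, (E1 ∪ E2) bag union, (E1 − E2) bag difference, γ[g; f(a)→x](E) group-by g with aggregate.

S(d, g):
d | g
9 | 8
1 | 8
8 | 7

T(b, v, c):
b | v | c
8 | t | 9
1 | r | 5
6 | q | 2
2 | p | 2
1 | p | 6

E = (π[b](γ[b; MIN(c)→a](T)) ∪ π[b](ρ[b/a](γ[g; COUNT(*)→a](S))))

Row counts bottom-up:
  T → 5
  γ[b; MIN(c)→a](T) → 4
  π[b](γ[b; MIN(c)→a](T)) → 4
  S → 3
  γ[g; COUNT(*)→a](S) → 2
  ρ[b/a](γ[g; COUNT(*)→a](S)) → 2
  π[b](ρ[b/a](γ[g; COUNT(*)→a](S))) → 2
  (π[b](γ[b; MIN(c)→a](T)) ∪ π[b](ρ[b/a](γ[g; COUNT(*)→a](S)))) → 6

|E| = 6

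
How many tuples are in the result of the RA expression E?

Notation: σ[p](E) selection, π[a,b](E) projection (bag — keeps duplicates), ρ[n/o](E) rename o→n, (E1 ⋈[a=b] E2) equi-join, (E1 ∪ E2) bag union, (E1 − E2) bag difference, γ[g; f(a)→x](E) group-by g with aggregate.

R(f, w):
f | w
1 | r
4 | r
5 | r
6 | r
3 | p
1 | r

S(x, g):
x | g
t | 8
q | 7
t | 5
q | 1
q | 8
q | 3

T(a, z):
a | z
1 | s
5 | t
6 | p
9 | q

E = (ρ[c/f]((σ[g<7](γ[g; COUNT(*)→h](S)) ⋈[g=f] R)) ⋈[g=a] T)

Row counts bottom-up:
  S → 6
  γ[g; COUNT(*)→h](S) → 5
  σ[g<7](γ[g; COUNT(*)→h](S)) → 3
  R → 6
  (σ[g<7](γ[g; COUNT(*)→h](S)) ⋈[g=f] R) → 4
  ρ[c/f]((σ[g<7](γ[g; COUNT(*)→h](S)) ⋈[g=f] R)) → 4
  T → 4
  (ρ[c/f]((σ[g<7](γ[g; COUNT(*)→h](S)) ⋈[g=f] R)) ⋈[g=a] T) → 3

|E| = 3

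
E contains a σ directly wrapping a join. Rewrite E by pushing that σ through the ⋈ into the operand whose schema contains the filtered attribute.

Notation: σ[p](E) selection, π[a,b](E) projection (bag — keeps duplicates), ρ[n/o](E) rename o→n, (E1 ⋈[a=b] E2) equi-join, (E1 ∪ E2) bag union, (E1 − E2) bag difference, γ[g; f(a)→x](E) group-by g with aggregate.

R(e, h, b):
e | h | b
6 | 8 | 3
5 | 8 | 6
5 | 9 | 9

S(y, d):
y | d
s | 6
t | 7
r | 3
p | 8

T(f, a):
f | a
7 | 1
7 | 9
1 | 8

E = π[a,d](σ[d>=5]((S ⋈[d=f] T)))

σ filters on d, owned by the left side.
E' = π[a,d]((σ[d>=5](S) ⋈[d=f] T))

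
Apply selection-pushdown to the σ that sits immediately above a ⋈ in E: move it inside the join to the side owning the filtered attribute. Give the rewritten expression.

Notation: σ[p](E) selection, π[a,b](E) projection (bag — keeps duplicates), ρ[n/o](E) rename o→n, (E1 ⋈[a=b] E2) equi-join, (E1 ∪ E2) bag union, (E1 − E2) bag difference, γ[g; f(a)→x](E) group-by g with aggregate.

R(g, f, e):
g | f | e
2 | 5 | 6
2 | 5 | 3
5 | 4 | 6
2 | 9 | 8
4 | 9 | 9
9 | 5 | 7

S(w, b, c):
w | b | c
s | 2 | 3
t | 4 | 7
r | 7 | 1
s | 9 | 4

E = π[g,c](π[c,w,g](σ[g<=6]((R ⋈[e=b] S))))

σ filters on g, owned by the left side.
E' = π[g,c](π[c,w,g]((σ[g<=6](R) ⋈[e=b] S)))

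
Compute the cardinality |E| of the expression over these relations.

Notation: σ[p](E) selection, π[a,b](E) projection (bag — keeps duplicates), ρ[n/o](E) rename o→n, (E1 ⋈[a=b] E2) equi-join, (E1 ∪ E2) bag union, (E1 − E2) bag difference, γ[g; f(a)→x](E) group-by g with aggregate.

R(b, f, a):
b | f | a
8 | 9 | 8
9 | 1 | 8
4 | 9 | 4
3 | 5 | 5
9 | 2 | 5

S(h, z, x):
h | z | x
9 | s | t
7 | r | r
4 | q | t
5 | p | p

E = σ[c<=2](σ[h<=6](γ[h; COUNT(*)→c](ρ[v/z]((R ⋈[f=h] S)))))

Subexpression sizes:
  R → 5
  S → 4
  (R ⋈[f=h] S) → 3
  ρ[v/z]((R ⋈[f=h] S)) → 3
  γ[h; COUNT(*)→c](ρ[v/z]((R ⋈[f=h] S))) → 2
  σ[h<=6](γ[h; COUNT(*)→c](ρ[v/z]((R ⋈[f=h] S)))) → 1
  σ[c<=2](σ[h<=6](γ[h; COUNT(*)→c](ρ[v/z]((R ⋈[f=h] S))))) → 1

|E| = 1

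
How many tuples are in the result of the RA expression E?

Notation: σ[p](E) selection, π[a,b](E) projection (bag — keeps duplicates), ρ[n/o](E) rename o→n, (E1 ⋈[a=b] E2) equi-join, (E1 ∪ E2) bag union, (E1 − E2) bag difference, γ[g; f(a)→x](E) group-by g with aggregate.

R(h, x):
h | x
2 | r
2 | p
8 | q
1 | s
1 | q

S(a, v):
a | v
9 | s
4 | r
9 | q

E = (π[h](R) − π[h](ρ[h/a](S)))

Subexpression sizes:
  R → 5
  π[h](R) → 5
  S → 3
  ρ[h/a](S) → 3
  π[h](ρ[h/a](S)) → 3
  (π[h](R) − π[h](ρ[h/a](S))) → 5

|E| = 5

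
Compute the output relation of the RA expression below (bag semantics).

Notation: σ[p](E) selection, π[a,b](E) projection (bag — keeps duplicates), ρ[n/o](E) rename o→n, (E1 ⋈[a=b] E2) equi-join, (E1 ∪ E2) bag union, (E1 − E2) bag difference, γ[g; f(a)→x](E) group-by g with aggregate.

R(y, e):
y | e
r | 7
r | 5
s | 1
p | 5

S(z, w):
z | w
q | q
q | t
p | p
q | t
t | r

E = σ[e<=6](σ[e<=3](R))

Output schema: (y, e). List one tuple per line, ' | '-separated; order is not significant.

Subexpression sizes:
  R → 4
  σ[e<=3](R) → 1
  σ[e<=6](σ[e<=3](R)) → 1

== RESULT ==
y | e
s | 1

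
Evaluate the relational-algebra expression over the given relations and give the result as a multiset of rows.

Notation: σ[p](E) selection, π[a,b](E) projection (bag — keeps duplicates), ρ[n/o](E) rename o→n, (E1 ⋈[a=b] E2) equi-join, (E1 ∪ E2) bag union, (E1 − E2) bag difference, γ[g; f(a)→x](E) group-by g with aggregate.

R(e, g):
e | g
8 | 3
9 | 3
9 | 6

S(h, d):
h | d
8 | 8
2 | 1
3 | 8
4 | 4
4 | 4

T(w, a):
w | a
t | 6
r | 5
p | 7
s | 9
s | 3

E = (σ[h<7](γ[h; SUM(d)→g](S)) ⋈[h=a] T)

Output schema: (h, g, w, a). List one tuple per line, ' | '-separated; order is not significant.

Per-node cardinality:
  S → 5
  γ[h; SUM(d)→g](S) → 4
  σ[h<7](γ[h; SUM(d)→g](S)) → 3
  T → 5
  (σ[h<7](γ[h; SUM(d)→g](S)) ⋈[h=a] T) → 1

== RESULT ==
h | g | w | a
3 | 8 | s | 3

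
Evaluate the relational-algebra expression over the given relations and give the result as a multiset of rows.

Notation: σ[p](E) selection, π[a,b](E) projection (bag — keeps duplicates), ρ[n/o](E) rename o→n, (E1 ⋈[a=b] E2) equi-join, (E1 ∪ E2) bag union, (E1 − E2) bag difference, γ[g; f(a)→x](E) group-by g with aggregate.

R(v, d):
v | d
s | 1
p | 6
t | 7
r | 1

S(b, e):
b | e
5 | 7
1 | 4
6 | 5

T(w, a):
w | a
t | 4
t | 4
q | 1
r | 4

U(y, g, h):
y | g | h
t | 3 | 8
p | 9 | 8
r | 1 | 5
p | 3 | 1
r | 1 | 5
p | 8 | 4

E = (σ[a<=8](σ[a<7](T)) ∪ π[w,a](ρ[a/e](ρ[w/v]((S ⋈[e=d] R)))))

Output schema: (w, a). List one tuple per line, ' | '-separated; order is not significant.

Stepwise |·|:
  T → 4
  σ[a<7](T) → 4
  σ[a<=8](σ[a<7](T)) → 4
  S → 3
  R → 4
  (S ⋈[e=d] R) → 1
  ρ[w/v]((S ⋈[e=d] R)) → 1
  ρ[a/e](ρ[w/v]((S ⋈[e=d] R))) → 1
  π[w,a](ρ[a/e](ρ[w/v]((S ⋈[e=d] R)))) → 1
  (σ[a<=8](σ[a<7](T)) ∪ π[w,a](ρ[a/e](ρ[w/v]((S ⋈[e=d] R))))) → 5

== RESULT ==
w | a
q | 1
r | 4
t | 4
t | 4
t | 7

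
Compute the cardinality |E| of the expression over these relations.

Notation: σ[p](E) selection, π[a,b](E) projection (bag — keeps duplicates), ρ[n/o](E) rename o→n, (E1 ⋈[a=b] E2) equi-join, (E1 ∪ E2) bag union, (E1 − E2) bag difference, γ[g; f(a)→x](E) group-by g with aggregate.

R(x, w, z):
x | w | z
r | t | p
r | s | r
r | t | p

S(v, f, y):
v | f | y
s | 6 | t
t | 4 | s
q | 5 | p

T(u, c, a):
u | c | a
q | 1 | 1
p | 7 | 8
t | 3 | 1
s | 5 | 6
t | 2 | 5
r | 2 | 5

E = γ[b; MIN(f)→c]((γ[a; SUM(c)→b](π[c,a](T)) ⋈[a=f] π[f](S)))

Stepwise |·|:
  T → 6
  π[c,a](T) → 6
  γ[a; SUM(c)→b](π[c,a](T)) → 4
  S → 3
  π[f](S) → 3
  (γ[a; SUM(c)→b](π[c,a](T)) ⋈[a=f] π[f](S)) → 2
  γ[b; MIN(f)→c]((γ[a; SUM(c)→b](π[c,a](T)) ⋈[a=f] π[f](S))) → 2

|E| = 2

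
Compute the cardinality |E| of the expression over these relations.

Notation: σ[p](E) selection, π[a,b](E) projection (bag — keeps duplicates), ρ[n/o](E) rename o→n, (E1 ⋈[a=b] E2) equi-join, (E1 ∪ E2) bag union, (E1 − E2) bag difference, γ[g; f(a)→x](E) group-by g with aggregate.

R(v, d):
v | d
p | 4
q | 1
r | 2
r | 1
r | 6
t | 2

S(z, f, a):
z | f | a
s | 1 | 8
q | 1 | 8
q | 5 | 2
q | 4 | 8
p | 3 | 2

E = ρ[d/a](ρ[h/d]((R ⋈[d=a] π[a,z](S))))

Subexpression sizes:
  R → 6
  S → 5
  π[a,z](S) → 5
  (R ⋈[d=a] π[a,z](S)) → 4
  ρ[h/d]((R ⋈[d=a] π[a,z](S))) → 4
  ρ[d/a](ρ[h/d]((R ⋈[d=a] π[a,z](S)))) → 4

|E| = 4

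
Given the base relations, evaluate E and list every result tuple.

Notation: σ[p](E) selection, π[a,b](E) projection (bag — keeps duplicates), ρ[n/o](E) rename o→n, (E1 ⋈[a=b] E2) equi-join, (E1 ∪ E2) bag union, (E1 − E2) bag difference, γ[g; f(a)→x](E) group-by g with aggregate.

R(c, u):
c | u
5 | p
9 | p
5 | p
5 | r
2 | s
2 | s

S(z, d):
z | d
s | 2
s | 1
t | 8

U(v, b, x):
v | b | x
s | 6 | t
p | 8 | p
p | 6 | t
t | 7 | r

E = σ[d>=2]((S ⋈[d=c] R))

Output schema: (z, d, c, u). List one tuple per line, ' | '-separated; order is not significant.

Stepwise |·|:
  S → 3
  R → 6
  (S ⋈[d=c] R) → 2
  σ[d>=2]((S ⋈[d=c] R)) → 2

== RESULT ==
z | d | c | u
s | 2 | 2 | s
s | 2 | 2 | s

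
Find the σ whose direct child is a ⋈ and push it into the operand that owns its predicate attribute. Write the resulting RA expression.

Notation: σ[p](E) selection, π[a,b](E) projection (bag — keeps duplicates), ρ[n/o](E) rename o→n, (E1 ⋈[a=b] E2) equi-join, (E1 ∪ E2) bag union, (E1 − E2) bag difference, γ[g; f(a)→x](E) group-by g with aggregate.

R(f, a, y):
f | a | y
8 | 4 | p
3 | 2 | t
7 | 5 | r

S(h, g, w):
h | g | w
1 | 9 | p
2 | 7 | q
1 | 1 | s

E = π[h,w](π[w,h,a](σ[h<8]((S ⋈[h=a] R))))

σ filters on h, owned by the left side.
E' = π[h,w](π[w,h,a]((σ[h<8](S) ⋈[h=a] R)))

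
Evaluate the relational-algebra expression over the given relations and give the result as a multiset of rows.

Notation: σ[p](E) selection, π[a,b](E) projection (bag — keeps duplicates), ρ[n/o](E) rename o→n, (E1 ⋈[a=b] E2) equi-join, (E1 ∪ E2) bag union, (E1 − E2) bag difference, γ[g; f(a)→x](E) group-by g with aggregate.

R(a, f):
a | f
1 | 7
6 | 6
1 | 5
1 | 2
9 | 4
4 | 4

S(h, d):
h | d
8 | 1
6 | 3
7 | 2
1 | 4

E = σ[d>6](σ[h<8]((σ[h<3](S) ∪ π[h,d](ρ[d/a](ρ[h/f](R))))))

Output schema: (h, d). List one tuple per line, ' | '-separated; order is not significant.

Stepwise |·|:
  S → 4
  σ[h<3](S) → 1
  R → 6
  ρ[h/f](R) → 6
  ρ[d/a](ρ[h/f](R)) → 6
  π[h,d](ρ[d/a](ρ[h/f](R))) → 6
  (σ[h<3](S) ∪ π[h,d](ρ[d/a](ρ[h/f](R)))) → 7
  σ[h<8]((σ[h<3](S) ∪ π[h,d](ρ[d/a](ρ[h/f](R))))) → 7
  σ[d>6](σ[h<8]((σ[h<3](S) ∪ π[h,d](ρ[d/a](ρ[h/f](R)))))) → 1

== RESULT ==
h | d
4 | 9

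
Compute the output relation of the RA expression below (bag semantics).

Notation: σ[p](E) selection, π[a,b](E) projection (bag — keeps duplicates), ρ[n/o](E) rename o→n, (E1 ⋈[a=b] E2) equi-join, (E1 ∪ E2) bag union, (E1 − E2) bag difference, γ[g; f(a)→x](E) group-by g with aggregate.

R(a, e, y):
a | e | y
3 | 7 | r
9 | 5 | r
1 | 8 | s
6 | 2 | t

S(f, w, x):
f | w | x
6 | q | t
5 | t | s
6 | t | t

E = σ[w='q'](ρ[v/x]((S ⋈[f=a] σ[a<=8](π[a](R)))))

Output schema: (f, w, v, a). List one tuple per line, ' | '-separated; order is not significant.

Row counts bottom-up:
  S → 3
  R → 4
  π[a](R) → 4
  σ[a<=8](π[a](R)) → 3
  (S ⋈[f=a] σ[a<=8](π[a](R))) → 2
  ρ[v/x]((S ⋈[f=a] σ[a<=8](π[a](R)))) → 2
  σ[w='q'](ρ[v/x]((S ⋈[f=a] σ[a<=8](π[a](R))))) → 1

== RESULT ==
f | w | v | a
6 | q | t | 6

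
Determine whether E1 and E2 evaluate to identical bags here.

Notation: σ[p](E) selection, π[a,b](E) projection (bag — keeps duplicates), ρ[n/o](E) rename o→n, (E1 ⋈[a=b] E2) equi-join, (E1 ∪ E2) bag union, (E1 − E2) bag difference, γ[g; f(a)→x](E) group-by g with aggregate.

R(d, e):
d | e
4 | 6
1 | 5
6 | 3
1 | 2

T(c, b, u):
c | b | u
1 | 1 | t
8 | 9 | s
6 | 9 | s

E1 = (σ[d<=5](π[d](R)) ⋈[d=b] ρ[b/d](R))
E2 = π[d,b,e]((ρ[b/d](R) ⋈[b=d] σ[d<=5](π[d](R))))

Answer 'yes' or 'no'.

E1 per-node cardinality:
  R → 4
  π[d](R) → 4
  σ[d<=5](π[d](R)) → 3
  R → 4
  ρ[b/d](R) → 4
  (σ[d<=5](π[d](R)) ⋈[d=b] ρ[b/d](R)) → 5
E2 per-node cardinality:
  R → 4
  ρ[b/d](R) → 4
  R → 4
  π[d](R) → 4
  σ[d<=5](π[d](R)) → 3
  (ρ[b/d](R) ⋈[b=d] σ[d<=5](π[d](R))) → 5
  π[d,b,e]((ρ[b/d](R) ⋈[b=d] σ[d<=5](π[d](R)))) → 5

E1 and E2 produce the same multiset:
d | b | e
1 | 1 | 2
1 | 1 | 2
1 | 1 | 5
1 | 1 | 5
4 | 4 | 6

yes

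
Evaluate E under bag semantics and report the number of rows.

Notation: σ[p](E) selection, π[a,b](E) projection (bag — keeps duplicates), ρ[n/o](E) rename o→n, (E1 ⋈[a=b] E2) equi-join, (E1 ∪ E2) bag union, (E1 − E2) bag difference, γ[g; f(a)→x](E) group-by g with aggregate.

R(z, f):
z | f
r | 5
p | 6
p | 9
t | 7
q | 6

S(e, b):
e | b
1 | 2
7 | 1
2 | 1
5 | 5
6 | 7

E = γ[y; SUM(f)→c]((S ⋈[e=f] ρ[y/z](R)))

Row counts bottom-up:
  S → 5
  R → 5
  ρ[y/z](R) → 5
  (S ⋈[e=f] ρ[y/z](R)) → 4
  γ[y; SUM(f)→c]((S ⋈[e=f] ρ[y/z](R))) → 4

|E| = 4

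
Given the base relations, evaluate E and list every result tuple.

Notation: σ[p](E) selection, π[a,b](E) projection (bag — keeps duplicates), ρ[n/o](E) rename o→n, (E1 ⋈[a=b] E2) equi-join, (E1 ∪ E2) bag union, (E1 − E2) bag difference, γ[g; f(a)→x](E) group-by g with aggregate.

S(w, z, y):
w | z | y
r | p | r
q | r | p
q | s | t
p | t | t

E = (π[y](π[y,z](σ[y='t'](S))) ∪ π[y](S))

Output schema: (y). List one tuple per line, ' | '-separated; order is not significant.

Subexpression sizes:
  S → 4
  σ[y='t'](S) → 2
  π[y,z](σ[y='t'](S)) → 2
  π[y](π[y,z](σ[y='t'](S))) → 2
  S → 4
  π[y](S) → 4
  (π[y](π[y,z](σ[y='t'](S))) ∪ π[y](S)) → 6

== RESULT ==
y
p
r
t
t
t
t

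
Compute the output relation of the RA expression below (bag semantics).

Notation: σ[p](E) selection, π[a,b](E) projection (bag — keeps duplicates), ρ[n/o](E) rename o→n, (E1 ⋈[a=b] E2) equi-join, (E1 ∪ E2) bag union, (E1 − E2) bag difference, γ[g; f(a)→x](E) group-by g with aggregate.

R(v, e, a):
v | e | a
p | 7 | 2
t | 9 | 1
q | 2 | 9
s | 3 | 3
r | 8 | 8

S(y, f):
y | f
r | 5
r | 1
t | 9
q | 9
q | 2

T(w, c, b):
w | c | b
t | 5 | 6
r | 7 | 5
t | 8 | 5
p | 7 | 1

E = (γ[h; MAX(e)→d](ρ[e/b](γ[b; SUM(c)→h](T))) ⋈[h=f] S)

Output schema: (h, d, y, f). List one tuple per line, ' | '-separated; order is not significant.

Subexpression sizes:
  T → 4
  γ[b; SUM(c)→h](T) → 3
  ρ[e/b](γ[b; SUM(c)→h](T)) → 3
  γ[h; MAX(e)→d](ρ[e/b](γ[b; SUM(c)→h](T))) → 3
  S → 5
  (γ[h; MAX(e)→d](ρ[e/b](γ[b; SUM(c)→h](T))) ⋈[h=f] S) → 1

== RESULT ==
h | d | y | f
5 | 6 | r | 5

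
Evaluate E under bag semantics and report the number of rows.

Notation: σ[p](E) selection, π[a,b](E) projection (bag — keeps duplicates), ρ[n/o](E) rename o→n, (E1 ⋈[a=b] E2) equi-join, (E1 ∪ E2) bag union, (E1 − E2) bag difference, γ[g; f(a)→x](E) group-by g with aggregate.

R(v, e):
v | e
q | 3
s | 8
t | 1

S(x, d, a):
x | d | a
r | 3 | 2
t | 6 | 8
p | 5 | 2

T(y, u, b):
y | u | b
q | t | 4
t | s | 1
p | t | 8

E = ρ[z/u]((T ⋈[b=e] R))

Per-node cardinality:
  T → 3
  R → 3
  (T ⋈[b=e] R) → 2
  ρ[z/u]((T ⋈[b=e] R)) → 2

|E| = 2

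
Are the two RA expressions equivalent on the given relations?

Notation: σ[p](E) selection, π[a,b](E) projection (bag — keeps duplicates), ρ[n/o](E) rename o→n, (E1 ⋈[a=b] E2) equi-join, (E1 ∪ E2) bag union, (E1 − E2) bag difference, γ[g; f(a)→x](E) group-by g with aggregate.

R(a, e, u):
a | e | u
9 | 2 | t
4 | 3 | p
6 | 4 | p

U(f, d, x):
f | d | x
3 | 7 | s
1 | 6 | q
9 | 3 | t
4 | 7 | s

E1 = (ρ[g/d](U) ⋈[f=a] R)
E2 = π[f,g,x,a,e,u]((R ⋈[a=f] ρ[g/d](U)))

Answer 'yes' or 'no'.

E1 row counts bottom-up:
  U → 4
  ρ[g/d](U) → 4
  R → 3
  (ρ[g/d](U) ⋈[f=a] R) → 2
E2 row counts bottom-up:
  R → 3
  U → 4
  ρ[g/d](U) → 4
  (R ⋈[a=f] ρ[g/d](U)) → 2
  π[f,g,x,a,e,u]((R ⋈[a=f] ρ[g/d](U))) → 2

E1 and E2 produce the same multiset:
f | g | x | a | e | u
4 | 7 | s | 4 | 3 | p
9 | 3 | t | 9 | 2 | t

yes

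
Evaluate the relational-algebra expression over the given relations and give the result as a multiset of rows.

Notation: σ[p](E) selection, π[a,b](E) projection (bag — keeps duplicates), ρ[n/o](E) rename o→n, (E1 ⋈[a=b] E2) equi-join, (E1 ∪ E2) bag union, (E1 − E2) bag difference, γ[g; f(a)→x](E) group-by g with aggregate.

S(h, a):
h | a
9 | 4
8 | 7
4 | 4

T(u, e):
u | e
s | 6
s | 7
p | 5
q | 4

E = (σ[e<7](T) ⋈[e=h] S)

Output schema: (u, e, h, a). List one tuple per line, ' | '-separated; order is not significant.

Row counts bottom-up:
  T → 4
  σ[e<7](T) → 3
  S → 3
  (σ[e<7](T) ⋈[e=h] S) → 1

== RESULT ==
u | e | h | a
q | 4 | 4 | 4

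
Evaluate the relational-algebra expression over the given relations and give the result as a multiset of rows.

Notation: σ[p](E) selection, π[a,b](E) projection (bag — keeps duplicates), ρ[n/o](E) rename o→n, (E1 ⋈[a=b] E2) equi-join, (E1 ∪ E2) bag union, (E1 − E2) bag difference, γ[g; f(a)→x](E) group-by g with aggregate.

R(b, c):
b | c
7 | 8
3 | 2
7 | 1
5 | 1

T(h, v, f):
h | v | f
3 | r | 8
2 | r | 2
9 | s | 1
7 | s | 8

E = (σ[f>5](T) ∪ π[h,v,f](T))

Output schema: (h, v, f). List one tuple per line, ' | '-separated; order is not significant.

Per-node cardinality:
  T → 4
  σ[f>5](T) → 2
  T → 4
  π[h,v,f](T) → 4
  (σ[f>5](T) ∪ π[h,v,f](T)) → 6

== RESULT ==
h | v | f
2 | r | 2
3 | r | 8
3 | r | 8
7 | s | 8
7 | s | 8
9 | s | 1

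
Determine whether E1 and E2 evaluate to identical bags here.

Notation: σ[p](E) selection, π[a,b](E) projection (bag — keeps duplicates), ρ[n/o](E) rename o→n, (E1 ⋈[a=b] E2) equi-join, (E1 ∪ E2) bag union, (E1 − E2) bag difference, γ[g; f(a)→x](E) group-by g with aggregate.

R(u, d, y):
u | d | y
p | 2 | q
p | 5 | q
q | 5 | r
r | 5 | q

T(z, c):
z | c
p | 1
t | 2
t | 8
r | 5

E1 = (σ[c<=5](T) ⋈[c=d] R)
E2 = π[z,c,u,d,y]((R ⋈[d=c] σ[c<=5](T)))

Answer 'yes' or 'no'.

E1 row counts bottom-up:
  T → 4
  σ[c<=5](T) → 3
  R → 4
  (σ[c<=5](T) ⋈[c=d] R) → 4
E2 row counts bottom-up:
  R → 4
  T → 4
  σ[c<=5](T) → 3
  (R ⋈[d=c] σ[c<=5](T)) → 4
  π[z,c,u,d,y]((R ⋈[d=c] σ[c<=5](T))) → 4

E1 and E2 produce the same multiset:
z | c | u | d | y
r | 5 | p | 5 | q
r | 5 | q | 5 | r
r | 5 | r | 5 | q
t | 2 | p | 2 | q

yes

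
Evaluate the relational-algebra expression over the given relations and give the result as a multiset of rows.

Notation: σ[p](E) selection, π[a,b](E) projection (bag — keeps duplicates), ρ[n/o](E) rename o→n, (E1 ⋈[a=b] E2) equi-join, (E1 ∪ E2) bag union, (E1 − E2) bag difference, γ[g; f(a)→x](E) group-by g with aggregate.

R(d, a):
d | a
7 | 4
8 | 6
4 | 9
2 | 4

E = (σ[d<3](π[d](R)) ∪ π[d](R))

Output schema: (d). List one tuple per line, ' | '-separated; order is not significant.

Stepwise |·|:
  R → 4
  π[d](R) → 4
  σ[d<3](π[d](R)) → 1
  R → 4
  π[d](R) → 4
  (σ[d<3](π[d](R)) ∪ π[d](R)) → 5

== RESULT ==
d
2
2
4
7
8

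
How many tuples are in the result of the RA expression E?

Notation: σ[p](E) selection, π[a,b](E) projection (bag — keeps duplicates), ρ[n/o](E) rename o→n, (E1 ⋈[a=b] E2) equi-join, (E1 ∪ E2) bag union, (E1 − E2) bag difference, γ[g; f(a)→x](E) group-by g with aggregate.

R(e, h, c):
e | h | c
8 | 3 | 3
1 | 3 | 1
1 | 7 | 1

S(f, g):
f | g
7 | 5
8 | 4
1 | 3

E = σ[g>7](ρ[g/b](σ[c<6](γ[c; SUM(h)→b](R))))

Row counts bottom-up:
  R → 3
  γ[c; SUM(h)→b](R) → 2
  σ[c<6](γ[c; SUM(h)→b](R)) → 2
  ρ[g/b](σ[c<6](γ[c; SUM(h)→b](R))) → 2
  σ[g>7](ρ[g/b](σ[c<6](γ[c; SUM(h)→b](R)))) → 1

|E| = 1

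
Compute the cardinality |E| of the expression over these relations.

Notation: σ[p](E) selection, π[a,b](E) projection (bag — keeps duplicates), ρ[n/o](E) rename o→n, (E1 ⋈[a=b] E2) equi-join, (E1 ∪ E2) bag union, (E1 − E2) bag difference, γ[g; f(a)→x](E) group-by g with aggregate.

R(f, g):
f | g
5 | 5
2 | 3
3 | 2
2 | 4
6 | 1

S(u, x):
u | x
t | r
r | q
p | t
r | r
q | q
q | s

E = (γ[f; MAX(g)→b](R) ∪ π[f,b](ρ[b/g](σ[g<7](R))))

Per-node cardinality:
  R → 5
  γ[f; MAX(g)→b](R) → 4
  R → 5
  σ[g<7](R) → 5
  ρ[b/g](σ[g<7](R)) → 5
  π[f,b](ρ[b/g](σ[g<7](R))) → 5
  (γ[f; MAX(g)→b](R) ∪ π[f,b](ρ[b/g](σ[g<7](R)))) → 9

|E| = 9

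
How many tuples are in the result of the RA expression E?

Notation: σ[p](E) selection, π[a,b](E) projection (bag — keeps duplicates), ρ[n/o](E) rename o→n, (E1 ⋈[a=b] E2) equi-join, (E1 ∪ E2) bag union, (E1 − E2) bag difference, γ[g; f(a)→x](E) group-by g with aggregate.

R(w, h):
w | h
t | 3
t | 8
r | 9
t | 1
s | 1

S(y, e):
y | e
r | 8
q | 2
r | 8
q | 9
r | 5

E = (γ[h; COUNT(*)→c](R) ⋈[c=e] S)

Row counts bottom-up:
  R → 5
  γ[h; COUNT(*)→c](R) → 4
  S → 5
  (γ[h; COUNT(*)→c](R) ⋈[c=e] S) → 1

|E| = 1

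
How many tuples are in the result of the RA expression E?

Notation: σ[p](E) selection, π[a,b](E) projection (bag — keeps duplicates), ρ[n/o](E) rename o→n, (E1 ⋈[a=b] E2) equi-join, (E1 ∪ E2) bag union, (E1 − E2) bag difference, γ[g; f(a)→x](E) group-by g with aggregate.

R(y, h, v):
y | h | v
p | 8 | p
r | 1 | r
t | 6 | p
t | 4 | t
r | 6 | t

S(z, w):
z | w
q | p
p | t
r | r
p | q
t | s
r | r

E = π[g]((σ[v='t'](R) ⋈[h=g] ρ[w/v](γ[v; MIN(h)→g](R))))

Per-node cardinality:
  R → 5
  σ[v='t'](R) → 2
  R → 5
  γ[v; MIN(h)→g](R) → 3
  ρ[w/v](γ[v; MIN(h)→g](R)) → 3
  (σ[v='t'](R) ⋈[h=g] ρ[w/v](γ[v; MIN(h)→g](R))) → 2
  π[g]((σ[v='t'](R) ⋈[h=g] ρ[w/v](γ[v; MIN(h)→g](R)))) → 2

|E| = 2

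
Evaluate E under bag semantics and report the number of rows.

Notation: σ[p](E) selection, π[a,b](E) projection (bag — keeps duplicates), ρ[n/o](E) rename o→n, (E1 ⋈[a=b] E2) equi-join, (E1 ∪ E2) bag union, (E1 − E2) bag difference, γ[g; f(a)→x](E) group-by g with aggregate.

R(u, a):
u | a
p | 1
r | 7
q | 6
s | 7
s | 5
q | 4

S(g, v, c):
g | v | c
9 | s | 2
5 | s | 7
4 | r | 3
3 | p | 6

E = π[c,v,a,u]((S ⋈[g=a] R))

Per-node cardinality:
  S → 4
  R → 6
  (S ⋈[g=a] R) → 2
  π[c,v,a,u]((S ⋈[g=a] R)) → 2

|E| = 2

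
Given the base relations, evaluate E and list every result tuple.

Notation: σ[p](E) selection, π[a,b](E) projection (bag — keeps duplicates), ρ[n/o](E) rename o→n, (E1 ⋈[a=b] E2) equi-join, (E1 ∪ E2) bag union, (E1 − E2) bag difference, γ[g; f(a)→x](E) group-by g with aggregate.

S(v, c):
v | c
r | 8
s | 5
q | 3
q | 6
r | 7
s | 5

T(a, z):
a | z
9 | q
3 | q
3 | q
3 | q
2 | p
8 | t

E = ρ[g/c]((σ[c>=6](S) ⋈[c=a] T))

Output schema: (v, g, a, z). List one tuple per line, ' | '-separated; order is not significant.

Row counts bottom-up:
  S → 6
  σ[c>=6](S) → 3
  T → 6
  (σ[c>=6](S) ⋈[c=a] T) → 1
  ρ[g/c]((σ[c>=6](S) ⋈[c=a] T)) → 1

== RESULT ==
v | g | a | z
r | 8 | 8 | t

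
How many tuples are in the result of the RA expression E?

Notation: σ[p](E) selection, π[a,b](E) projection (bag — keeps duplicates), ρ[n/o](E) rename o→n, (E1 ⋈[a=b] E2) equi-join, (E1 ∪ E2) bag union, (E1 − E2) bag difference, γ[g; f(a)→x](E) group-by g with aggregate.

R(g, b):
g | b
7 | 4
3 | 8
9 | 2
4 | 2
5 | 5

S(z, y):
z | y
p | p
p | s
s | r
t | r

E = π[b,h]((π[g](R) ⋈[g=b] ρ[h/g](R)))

Row counts bottom-up:
  R → 5
  π[g](R) → 5
  R → 5
  ρ[h/g](R) → 5
  (π[g](R) ⋈[g=b] ρ[h/g](R)) → 2
  π[b,h]((π[g](R) ⋈[g=b] ρ[h/g](R))) → 2

|E| = 2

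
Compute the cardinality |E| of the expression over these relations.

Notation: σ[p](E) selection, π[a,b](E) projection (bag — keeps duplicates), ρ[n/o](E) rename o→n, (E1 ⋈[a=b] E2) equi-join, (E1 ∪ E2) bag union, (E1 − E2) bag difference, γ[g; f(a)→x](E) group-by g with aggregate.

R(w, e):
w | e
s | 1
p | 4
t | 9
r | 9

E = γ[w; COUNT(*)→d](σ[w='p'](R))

Stepwise |·|:
  R → 4
  σ[w='p'](R) → 1
  γ[w; COUNT(*)→d](σ[w='p'](R)) → 1

|E| = 1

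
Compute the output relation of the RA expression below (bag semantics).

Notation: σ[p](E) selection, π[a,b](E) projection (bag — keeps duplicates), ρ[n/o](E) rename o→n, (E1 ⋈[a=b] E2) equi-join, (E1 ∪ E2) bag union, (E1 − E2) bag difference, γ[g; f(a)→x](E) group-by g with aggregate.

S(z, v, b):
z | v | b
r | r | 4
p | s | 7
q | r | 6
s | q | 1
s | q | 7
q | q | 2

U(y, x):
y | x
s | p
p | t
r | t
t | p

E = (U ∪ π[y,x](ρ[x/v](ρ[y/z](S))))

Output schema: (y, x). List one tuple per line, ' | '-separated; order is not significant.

Row counts bottom-up:
  U → 4
  S → 6
  ρ[y/z](S) → 6
  ρ[x/v](ρ[y/z](S)) → 6
  π[y,x](ρ[x/v](ρ[y/z](S))) → 6
  (U ∪ π[y,x](ρ[x/v](ρ[y/z](S)))) → 10

== RESULT ==
y | x
p | s
p | t
q | q
q | r
r | r
r | t
s | p
s | q
s | q
t | p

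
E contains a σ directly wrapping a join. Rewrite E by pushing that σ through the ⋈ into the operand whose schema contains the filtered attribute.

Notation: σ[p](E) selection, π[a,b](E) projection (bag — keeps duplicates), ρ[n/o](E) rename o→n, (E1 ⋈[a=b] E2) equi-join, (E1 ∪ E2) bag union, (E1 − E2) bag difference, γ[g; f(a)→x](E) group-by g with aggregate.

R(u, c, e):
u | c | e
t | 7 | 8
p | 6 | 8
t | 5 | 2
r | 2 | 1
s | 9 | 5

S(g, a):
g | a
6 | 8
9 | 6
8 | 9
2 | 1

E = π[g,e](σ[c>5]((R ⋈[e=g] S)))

σ filters on c, owned by the left side.
E' = π[g,e]((σ[c>5](R) ⋈[e=g] S))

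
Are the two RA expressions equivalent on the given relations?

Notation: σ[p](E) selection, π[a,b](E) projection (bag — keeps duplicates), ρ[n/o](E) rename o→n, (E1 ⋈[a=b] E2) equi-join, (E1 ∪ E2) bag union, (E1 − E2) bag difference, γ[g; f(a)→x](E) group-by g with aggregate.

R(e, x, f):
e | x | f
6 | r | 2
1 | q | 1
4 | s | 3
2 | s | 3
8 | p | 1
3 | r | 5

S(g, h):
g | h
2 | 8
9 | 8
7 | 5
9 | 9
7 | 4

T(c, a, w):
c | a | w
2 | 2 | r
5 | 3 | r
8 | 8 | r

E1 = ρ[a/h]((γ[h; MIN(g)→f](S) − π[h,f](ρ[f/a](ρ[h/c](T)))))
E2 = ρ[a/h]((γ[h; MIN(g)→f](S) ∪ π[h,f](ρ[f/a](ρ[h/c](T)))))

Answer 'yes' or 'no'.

E1 stepwise |·|:
  S → 5
  γ[h; MIN(g)→f](S) → 4
  T → 3
  ρ[h/c](T) → 3
  ρ[f/a](ρ[h/c](T)) → 3
  π[h,f](ρ[f/a](ρ[h/c](T))) → 3
  (γ[h; MIN(g)→f](S) − π[h,f](ρ[f/a](ρ[h/c](T)))) → 4
  ρ[a/h]((γ[h; MIN(g)→f](S) − π[h,f](ρ[f/a](ρ[h/c](T))))) → 4
E2 stepwise |·|:
  S → 5
  γ[h; MIN(g)→f](S) → 4
  T → 3
  ρ[h/c](T) → 3
  ρ[f/a](ρ[h/c](T)) → 3
  π[h,f](ρ[f/a](ρ[h/c](T))) → 3
  (γ[h; MIN(g)→f](S) ∪ π[h,f](ρ[f/a](ρ[h/c](T)))) → 7
  ρ[a/h]((γ[h; MIN(g)→f](S) ∪ π[h,f](ρ[f/a](ρ[h/c](T))))) → 7

E1 result:
a | f
4 | 7
5 | 7
8 | 2
9 | 9
E2 result:
a | f
2 | 2
4 | 7
5 | 3
5 | 7
8 | 2
8 | 8
9 | 9
Witness: (8, 8) appears 0× in E1 but 1× in E2.

no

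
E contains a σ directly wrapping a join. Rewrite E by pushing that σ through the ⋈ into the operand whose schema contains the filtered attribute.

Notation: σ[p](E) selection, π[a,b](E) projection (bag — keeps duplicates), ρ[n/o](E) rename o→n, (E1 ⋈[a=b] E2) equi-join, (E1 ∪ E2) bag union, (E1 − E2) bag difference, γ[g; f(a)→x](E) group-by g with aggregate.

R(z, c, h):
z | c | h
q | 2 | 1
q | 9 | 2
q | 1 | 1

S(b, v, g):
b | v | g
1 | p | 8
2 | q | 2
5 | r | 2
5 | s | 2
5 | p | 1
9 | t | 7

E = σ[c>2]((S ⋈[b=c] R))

σ filters on c, owned by the right side.
E' = (S ⋈[b=c] σ[c>2](R))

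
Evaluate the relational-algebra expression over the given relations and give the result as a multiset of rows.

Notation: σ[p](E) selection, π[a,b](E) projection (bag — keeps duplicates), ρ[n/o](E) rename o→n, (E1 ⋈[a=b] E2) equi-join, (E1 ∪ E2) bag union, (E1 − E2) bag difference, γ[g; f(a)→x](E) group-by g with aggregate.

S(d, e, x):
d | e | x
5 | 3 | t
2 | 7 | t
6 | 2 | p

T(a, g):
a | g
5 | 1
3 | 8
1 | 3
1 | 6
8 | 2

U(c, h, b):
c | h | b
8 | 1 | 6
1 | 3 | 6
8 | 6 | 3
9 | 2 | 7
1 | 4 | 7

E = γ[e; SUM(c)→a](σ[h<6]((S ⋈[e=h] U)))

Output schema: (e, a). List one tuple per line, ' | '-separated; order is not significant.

Subexpression sizes:
  S → 3
  U → 5
  (S ⋈[e=h] U) → 2
  σ[h<6]((S ⋈[e=h] U)) → 2
  γ[e; SUM(c)→a](σ[h<6]((S ⋈[e=h] U))) → 2

== RESULT ==
e | a
2 | 9
3 | 1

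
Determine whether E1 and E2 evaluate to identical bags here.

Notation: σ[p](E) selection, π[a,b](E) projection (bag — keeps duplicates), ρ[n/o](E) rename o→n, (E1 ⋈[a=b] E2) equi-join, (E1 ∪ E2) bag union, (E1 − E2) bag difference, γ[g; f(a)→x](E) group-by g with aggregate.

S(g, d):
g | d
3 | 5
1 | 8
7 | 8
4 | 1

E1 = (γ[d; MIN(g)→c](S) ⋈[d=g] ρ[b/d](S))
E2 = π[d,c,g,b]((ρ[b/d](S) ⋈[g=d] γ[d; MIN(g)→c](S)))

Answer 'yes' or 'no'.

E1 stepwise |·|:
  S → 4
  γ[d; MIN(g)→c](S) → 3
  S → 4
  ρ[b/d](S) → 4
  (γ[d; MIN(g)→c](S) ⋈[d=g] ρ[b/d](S)) → 1
E2 stepwise |·|:
  S → 4
  ρ[b/d](S) → 4
  S → 4
  γ[d; MIN(g)→c](S) → 3
  (ρ[b/d](S) ⋈[g=d] γ[d; MIN(g)→c](S)) → 1
  π[d,c,g,b]((ρ[b/d](S) ⋈[g=d] γ[d; MIN(g)→c](S))) → 1

E1 and E2 produce the same multiset:
d | c | g | b
1 | 4 | 1 | 8

yes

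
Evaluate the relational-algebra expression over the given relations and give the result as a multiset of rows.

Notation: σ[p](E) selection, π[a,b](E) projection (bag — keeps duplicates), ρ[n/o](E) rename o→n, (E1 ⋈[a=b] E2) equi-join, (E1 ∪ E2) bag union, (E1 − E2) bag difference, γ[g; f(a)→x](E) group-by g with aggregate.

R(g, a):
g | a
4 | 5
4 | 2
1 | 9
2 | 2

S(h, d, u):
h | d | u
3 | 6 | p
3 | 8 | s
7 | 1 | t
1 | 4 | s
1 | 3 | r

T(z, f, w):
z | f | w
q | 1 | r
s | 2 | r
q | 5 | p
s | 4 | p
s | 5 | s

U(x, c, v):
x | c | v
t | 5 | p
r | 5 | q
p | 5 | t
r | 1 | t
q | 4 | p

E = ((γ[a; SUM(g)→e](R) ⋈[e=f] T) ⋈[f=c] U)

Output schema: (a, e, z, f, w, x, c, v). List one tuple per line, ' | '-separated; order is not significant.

Per-node cardinality:
  R → 4
  γ[a; SUM(g)→e](R) → 3
  T → 5
  (γ[a; SUM(g)→e](R) ⋈[e=f] T) → 2
  U → 5
  ((γ[a; SUM(g)→e](R) ⋈[e=f] T) ⋈[f=c] U) → 2

== RESULT ==
a | e | z | f | w | x | c | v
5 | 4 | s | 4 | p | q | 4 | p
9 | 1 | q | 1 | r | r | 1 | t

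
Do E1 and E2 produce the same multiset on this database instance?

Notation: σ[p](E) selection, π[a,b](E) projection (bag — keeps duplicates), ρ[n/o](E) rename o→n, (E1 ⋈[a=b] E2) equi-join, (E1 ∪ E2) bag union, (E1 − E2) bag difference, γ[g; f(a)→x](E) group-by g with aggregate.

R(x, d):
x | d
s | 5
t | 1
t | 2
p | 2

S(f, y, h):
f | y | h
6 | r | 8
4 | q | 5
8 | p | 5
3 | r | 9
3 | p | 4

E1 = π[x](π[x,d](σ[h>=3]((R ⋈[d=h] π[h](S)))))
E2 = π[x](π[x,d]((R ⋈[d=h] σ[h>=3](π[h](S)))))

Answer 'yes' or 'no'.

E1 per-node cardinality:
  R → 4
  S → 5
  π[h](S) → 5
  (R ⋈[d=h] π[h](S)) → 2
  σ[h>=3]((R ⋈[d=h] π[h](S))) → 2
  π[x,d](σ[h>=3]((R ⋈[d=h] π[h](S)))) → 2
  π[x](π[x,d](σ[h>=3]((R ⋈[d=h] π[h](S))))) → 2
E2 per-node cardinality:
  R → 4
  S → 5
  π[h](S) → 5
  σ[h>=3](π[h](S)) → 5
  (R ⋈[d=h] σ[h>=3](π[h](S))) → 2
  π[x,d]((R ⋈[d=h] σ[h>=3](π[h](S)))) → 2
  π[x](π[x,d]((R ⋈[d=h] σ[h>=3](π[h](S))))) → 2

E1 and E2 produce the same multiset:
x
s
s

yes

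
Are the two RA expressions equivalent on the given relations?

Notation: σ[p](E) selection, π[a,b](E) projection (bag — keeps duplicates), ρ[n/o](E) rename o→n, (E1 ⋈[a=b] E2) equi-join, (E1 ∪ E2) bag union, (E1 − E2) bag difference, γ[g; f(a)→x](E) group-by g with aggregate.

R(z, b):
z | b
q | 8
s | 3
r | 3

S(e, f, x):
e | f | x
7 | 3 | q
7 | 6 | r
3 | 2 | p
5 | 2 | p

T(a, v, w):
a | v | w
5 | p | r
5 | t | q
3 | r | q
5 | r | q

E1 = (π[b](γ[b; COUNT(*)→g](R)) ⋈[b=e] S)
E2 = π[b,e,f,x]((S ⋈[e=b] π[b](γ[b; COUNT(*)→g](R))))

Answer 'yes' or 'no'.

E1 per-node cardinality:
  R → 3
  γ[b; COUNT(*)→g](R) → 2
  π[b](γ[b; COUNT(*)→g](R)) → 2
  S → 4
  (π[b](γ[b; COUNT(*)→g](R)) ⋈[b=e] S) → 1
E2 per-node cardinality:
  S → 4
  R → 3
  γ[b; COUNT(*)→g](R) → 2
  π[b](γ[b; COUNT(*)→g](R)) → 2
  (S ⋈[e=b] π[b](γ[b; COUNT(*)→g](R))) → 1
  π[b,e,f,x]((S ⋈[e=b] π[b](γ[b; COUNT(*)→g](R)))) → 1

E1 and E2 produce the same multiset:
b | e | f | x
3 | 3 | 2 | p

yes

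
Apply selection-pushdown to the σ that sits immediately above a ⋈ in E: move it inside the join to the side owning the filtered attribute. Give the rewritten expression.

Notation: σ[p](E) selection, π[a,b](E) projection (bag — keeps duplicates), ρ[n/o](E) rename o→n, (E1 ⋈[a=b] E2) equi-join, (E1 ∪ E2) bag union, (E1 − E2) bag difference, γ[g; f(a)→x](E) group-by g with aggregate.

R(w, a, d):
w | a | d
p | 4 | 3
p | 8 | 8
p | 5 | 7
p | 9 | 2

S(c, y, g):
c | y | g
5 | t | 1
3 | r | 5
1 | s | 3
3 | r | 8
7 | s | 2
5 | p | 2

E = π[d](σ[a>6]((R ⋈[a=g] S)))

σ filters on a, owned by the left side.
E' = π[d]((σ[a>6](R) ⋈[a=g] S))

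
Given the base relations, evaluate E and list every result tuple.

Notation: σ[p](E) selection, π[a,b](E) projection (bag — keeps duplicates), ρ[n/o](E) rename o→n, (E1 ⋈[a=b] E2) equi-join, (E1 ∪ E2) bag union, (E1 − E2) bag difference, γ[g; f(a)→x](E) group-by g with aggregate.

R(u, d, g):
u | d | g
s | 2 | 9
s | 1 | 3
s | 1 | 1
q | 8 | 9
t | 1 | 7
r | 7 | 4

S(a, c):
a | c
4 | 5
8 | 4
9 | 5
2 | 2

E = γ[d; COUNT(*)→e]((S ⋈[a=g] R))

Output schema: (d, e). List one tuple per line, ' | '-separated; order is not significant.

Subexpression sizes:
  S → 4
  R → 6
  (S ⋈[a=g] R) → 3
  γ[d; COUNT(*)→e]((S ⋈[a=g] R)) → 3

== RESULT ==
d | e
2 | 1
7 | 1
8 | 1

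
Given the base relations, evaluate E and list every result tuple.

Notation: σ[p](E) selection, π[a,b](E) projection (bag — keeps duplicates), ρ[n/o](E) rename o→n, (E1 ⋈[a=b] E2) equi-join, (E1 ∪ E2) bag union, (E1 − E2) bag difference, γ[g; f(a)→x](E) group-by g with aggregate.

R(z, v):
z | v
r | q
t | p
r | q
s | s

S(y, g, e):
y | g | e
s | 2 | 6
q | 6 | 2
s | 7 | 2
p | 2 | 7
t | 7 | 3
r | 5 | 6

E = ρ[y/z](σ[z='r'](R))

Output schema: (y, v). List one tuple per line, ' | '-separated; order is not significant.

Row counts bottom-up:
  R → 4
  σ[z='r'](R) → 2
  ρ[y/z](σ[z='r'](R)) → 2

== RESULT ==
y | v
r | q
r | q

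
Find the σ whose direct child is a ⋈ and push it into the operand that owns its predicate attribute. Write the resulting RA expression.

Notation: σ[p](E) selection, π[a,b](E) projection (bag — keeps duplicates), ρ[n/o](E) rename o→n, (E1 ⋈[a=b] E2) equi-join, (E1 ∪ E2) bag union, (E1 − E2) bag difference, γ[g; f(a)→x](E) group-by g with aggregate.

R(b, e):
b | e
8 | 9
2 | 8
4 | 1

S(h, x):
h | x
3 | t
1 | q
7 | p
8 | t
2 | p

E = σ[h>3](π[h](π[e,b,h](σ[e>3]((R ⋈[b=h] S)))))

σ filters on e, owned by the left side.
E' = σ[h>3](π[h](π[e,b,h]((σ[e>3](R) ⋈[b=h] S))))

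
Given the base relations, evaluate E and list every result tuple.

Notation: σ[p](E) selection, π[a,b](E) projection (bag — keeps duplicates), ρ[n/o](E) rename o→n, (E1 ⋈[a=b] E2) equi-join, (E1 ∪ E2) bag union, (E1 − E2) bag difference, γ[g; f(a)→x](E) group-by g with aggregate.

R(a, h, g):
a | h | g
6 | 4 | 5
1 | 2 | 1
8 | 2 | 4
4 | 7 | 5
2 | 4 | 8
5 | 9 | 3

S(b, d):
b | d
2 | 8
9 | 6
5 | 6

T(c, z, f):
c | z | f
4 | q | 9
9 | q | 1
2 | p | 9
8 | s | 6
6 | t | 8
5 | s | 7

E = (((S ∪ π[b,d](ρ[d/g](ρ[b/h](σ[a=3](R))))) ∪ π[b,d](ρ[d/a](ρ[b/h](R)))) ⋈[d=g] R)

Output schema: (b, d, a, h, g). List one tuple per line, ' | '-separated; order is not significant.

Row counts bottom-up:
  S → 3
  R → 6
  σ[a=3](R) → 0
  ρ[b/h](σ[a=3](R)) → 0
  ρ[d/g](ρ[b/h](σ[a=3](R))) → 0
  π[b,d](ρ[d/g](ρ[b/h](σ[a=3](R)))) → 0
  (S ∪ π[b,d](ρ[d/g](ρ[b/h](σ[a=3](R))))) → 3
  R → 6
  ρ[b/h](R) → 6
  ρ[d/a](ρ[b/h](R)) → 6
  π[b,d](ρ[d/a](ρ[b/h](R))) → 6
  ((S ∪ π[b,d](ρ[d/g](ρ[b/h](σ[a=3](R))))) ∪ π[b,d](ρ[d/a](ρ[b/h](R)))) → 9
  R → 6
  (((S ∪ π[b,d](ρ[d/g](ρ[b/h](σ[a=3](R))))) ∪ π[b,d](ρ[d/a](ρ[b/h](R)))) ⋈[d=g] R) → 6

== RESULT ==
b | d | a | h | g
2 | 1 | 1 | 2 | 1
2 | 8 | 2 | 4 | 8
2 | 8 | 2 | 4 | 8
7 | 4 | 8 | 2 | 4
9 | 5 | 4 | 7 | 5
9 | 5 | 6 | 4 | 5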